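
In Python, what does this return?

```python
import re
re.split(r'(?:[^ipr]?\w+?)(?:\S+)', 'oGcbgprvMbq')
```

['', '']

The string is cut at each match, leaving 2 pieces.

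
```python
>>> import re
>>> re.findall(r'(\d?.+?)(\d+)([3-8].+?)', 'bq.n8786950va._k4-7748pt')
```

[('bq.n', '87869', '50'), ('va._k4-', '774', '8p')]

Lazy quantifiers expand one character at a time until the remainder of the pattern can match.
With 3 capturing groups, `findall` returns a 3-tuple per match.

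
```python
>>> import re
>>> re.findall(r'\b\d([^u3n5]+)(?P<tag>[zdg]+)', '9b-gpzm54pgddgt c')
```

[('b-gp', 'z')]

Pattern: a word boundary (`\b`, zero-width); then a digit; then one or more of any character except [u3n5] (captured); then one or more of one of [zdg] (captured as 'tag').
Matches: at [0:6] match '9b-gpz', groups = ('b-gp', 'z').
2 groups means the one result is a tuple of 2 captured strings — 1 here.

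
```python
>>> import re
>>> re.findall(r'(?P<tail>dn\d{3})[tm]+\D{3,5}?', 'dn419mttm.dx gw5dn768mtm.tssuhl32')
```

['dn419', 'dn768']

With a single group, `findall` returns only what that group captured — 2 items.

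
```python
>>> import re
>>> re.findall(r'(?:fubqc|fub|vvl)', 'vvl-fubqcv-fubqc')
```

['vvl', 'fubqc', 'fubqc']

The regex engine tests alternatives in the order written; an earlier branch that matches wins even if a later one would match more.
Scanning left to right: at [0:3] → 'vvl'; at [4:9] → 'fubqc'; at [11:16] → 'fubqc'.
No capturing groups, so `findall` returns the 3 full match strings.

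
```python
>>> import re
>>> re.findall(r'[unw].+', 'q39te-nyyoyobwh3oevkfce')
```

The pattern matches one of [unw]; then one or more of any character.
Matches: at [6:23] → 'nyyoyobwh3oevkfce'.
Since nothing is captured, `findall` lists the 1 matched substring directly.

['nyyoyobwh3oevkfce']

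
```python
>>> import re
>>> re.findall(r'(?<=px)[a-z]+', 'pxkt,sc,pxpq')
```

Because the assertion is zero-width, the text it checks is not consumed and won't appear in the result.
Walking the string: at [2:4] → 'kt'; at [10:12] → 'pq'.
With no groups in the pattern, `findall` gives back each whole match — 2 here.

['kt', 'pq']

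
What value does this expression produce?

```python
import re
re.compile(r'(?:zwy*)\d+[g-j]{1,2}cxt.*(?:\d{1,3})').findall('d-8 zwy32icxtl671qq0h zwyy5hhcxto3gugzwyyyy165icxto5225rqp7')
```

['zwy32icxtl671qq0h zwyy5hhcxto3gugzwyyyy165icxto5225rqp7']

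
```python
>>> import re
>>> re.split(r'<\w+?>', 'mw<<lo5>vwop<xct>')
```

['mw<', 'vwop', '']

Matches to split on: at [3:8] → '<lo5>'; at [12:17] → '<xct>'.
Each match becomes a cut point; 3 segments remain.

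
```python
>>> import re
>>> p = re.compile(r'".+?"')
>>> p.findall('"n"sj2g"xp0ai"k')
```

['"n"', '"xp0ai"']

A non-greedy quantifier consumes as few characters as it can — just enough that the remainder of the pattern still matches from where it stops; whatever follows it matches normally.
Matches: at [0:3] → '"n"'; at [7:14] → '"xp0ai"'.
`findall` yields the raw match text (2 of them) because the pattern has no groups.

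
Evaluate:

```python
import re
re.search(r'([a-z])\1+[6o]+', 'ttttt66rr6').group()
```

'ttttt66'

The backreference `\1` re-matches whatever the first group consumed, character for character.
`search` walks the string left to right and returns the first match it finds.
The match spans [0:7] → 'ttttt66'.
Captured: group 1 = 't'.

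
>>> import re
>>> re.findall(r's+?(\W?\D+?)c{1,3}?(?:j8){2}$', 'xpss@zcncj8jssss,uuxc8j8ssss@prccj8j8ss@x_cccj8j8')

The pattern matches one or more of a literal 's' (lazy); then optionally a non-word character, then one or more of a non-digit (lazy) (captured); then 1 to 3 of a literal 'c' (lazy), then the literal 'j8' repeated 2 times; then anchored at the end.
With a single group, `findall` returns only what that group captured — 1 item.

['s@x_']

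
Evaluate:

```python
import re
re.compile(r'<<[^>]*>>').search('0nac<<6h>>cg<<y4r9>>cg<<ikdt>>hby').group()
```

'<<6h>>'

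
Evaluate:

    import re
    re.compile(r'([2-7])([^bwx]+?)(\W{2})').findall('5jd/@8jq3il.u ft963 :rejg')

This matches a character in [2-7] (captured); then one or more of any character except [bwx] (lazy) (captured); then exactly 2 of a non-word character (captured).
Because the quantifier is non-greedy, it stops expanding at the earliest point where the rest of the pattern can succeed.
Walking the string: at [0:5] match '5jd/@', groups = ('5', 'jd', '/@'); at [8:21] match '3il.u ft963 :', groups = ('3', 'il.u ft963', ' :').
3 groups means each result is a tuple of 3 captured strings — 2 here.

[('5', 'jd', '/@'), ('3', 'il.u ft963', ' :')]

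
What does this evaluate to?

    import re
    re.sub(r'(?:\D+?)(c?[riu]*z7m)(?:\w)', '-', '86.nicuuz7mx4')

'86-4'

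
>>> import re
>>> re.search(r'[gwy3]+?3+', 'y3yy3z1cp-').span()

The match spans [0:2] → 'y3'.

(0, 2)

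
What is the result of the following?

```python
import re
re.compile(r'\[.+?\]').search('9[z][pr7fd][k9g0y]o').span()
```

A `+?`/`*?`/`{m,n}?` starts at its minimum and grows only as far as needed for what follows to match.
The match spans [1:4] → '[z]'.

(1, 4)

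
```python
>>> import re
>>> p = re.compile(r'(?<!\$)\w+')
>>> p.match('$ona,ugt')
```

`re.match` won't scan ahead — the pattern has to work from the very first character.
Here position 0 doesn't satisfy it, so the call returns None.

None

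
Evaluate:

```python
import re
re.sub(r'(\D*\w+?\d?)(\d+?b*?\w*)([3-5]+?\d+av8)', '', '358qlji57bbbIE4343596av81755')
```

This matches zero or more of a non-digit, then one or more of a word character (lazy), then optionally a digit (captured); then one or more of a digit (lazy), then zero or more of a literal 'b' (lazy), then zero or more of a word character (captured); then one or more of a character in [3-5] (lazy), then one or more of a digit, then the literal 'av8' (captured).
Matches: at [0:24] → '358qlji57bbbIE4343596av8'.
Each match is replaced by ''.

'1755'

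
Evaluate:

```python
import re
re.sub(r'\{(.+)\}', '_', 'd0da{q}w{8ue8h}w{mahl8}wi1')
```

Each match is replaced by '_'.

'd0da_wi1'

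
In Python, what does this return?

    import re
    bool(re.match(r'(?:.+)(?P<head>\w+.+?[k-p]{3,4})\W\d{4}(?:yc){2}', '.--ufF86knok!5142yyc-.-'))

False

Pattern: one or more of any character (non-capturing group); then one or more of a word character, then one or more of any character (lazy), then 3 to 4 of a character in [k-p] (captured as 'head'); then a non-word character, then exactly 4 of a digit, then the literal 'yc' repeated 2 times.
`match` is anchored at position 0; if the pattern doesn't fit there, it returns None.
Here the string doesn't start with a match, so the call returns None, and `bool(None)` is False.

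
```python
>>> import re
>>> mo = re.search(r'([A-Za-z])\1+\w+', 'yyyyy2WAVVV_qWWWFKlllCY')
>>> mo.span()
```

(0, 23)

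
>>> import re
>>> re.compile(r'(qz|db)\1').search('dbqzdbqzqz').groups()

('qz',)

A backreference is literal: `\1` must see the identical characters the first group matched.
Unlike `match`, `search` isn't anchored — it looks for the pattern anywhere in the string.
The match spans [6:10] → 'qzqz'.
Captured: group 1 = 'qz'.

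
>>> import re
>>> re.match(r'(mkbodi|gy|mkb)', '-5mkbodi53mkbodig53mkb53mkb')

`re.match` won't scan ahead — the pattern has to work from the very first character.
Here the string doesn't start with a match, so the call returns None.

None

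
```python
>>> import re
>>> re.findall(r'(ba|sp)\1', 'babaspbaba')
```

['ba', 'ba']

`\1` is not a pattern — it's the concrete string captured by group 1, re-applied verbatim.
Because there's exactly one group, `findall` drops the full match and keeps group 1 from each hit.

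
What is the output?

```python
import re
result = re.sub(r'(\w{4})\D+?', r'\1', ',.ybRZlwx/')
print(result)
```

,.ybRZwx/

The pattern matches exactly 4 of a word character (captured); then one or more of a non-digit (lazy).
Because the quantifier is non-greedy, it stops expanding at the earliest point where the rest of the pattern can succeed.
Matches: at [2:7] → 'ybRZl'.
`\1` in the replacement pulls in group 1's text for each match.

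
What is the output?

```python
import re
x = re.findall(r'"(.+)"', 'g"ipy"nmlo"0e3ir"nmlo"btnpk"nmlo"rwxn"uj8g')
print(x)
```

Scanning left to right: at [1:38] match '"ipy"nmlo"0e3ir"nmlo"btnpk"nmlo"rwxn"', group 1 = 'ipy"nmlo"0e3ir"nmlo"btnpk"nmlo"rwxn'.
With a single group, `findall` returns only what that group captured — 1 item.

['ipy"nmlo"0e3ir"nmlo"btnpk"nmlo"rwxn']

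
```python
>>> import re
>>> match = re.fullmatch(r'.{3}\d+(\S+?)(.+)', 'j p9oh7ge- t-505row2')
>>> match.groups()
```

The match spans [0:20] → 'j p9oh7ge- t-505row2'.
Captured: group 1 = 'o', group 2 = 'h7ge- t-505row2'.

('o', 'h7ge- t-505row2')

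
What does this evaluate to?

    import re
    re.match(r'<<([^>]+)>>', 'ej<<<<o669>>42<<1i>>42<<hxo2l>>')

None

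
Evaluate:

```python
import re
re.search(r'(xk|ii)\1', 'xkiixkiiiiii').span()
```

(6, 10)

After group 1 captures some text, `\1` only succeeds where that same text appears again.
`search` walks the string left to right and returns the first match it finds.
The match spans [6:10] → 'iiii'.
Captured: group 1 = 'ii'.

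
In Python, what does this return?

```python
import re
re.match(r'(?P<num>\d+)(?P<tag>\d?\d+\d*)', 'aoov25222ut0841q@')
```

Pattern: one or more of a digit (captured as 'num'); then optionally a digit, then one or more of a digit, then zero or more of a digit (captured as 'tag').
`match` is anchored at position 0; if the pattern doesn't fit there, it returns None.
Here the pattern fails at index 0, so the call returns None.

None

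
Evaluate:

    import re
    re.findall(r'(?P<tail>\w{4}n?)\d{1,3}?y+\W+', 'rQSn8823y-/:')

['QSn8']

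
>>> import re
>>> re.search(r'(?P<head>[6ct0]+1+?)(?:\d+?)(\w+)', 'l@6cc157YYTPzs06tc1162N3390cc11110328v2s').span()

The match spans [2:40] → '6cc157YYTPzs06tc1162N3390cc11110328v2s'.

(2, 40)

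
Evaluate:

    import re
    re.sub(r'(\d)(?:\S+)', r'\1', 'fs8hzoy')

'fs8'

Each match is replaced using the text its own group 1 captured.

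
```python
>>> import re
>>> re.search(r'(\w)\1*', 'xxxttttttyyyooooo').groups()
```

('x',)

`\1` is not a pattern — it's the concrete string captured by group 1, re-applied verbatim.
Unlike `match`, `search` isn't anchored — it looks for the pattern anywhere in the string.
The match spans [0:3] → 'xxx'.
Captured: group 1 = 'x'.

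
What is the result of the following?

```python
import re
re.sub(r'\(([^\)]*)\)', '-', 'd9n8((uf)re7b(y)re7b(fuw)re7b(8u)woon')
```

'd9n8-re7b-re7b-re7b-woon'

Matches: at [4:9] → '((uf)'; at [13:16] → '(y)'; at [20:25] → '(fuw)'; at [29:33] → '(8u)'.
Each match is replaced by '-'.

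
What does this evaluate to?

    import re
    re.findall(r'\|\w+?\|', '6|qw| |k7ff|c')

['|qw|', '|k7ff|']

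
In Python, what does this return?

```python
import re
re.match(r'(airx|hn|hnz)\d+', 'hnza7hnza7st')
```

None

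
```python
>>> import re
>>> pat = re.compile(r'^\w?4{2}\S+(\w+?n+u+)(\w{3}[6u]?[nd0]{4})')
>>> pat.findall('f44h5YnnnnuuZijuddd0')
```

[('nnuu', 'Zijuddd0')]

This matches anchored at the start of the string; then optionally a word character, then exactly 2 of the literal '4'; then one or more of a non-whitespace character; then one or more of a word character (lazy), then one or more of the literal 'n', then one or more of a literal 'u' (captured); then exactly 3 of a word character, then optionally one of [6u], then exactly 4 of one of [nd0] (captured).
Walking the string: at [0:20] match 'f44h5YnnnnuuZijuddd0', groups = ('nnuu', 'Zijuddd0').
With 2 capturing groups, `findall` returns a 2-tuple per match.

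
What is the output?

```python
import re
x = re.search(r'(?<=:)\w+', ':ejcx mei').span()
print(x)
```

The positive lookaround only admits positions where the adjacent text matches; those characters stay outside the span.
The match spans [1:5] → 'ejcx'.

(1, 5)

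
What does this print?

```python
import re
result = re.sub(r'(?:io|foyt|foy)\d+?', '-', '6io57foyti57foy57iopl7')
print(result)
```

Matches: at [1:4] → 'io5'; at [12:16] → 'foy5'.
Every occurrence is swapped for '-'.

6-7foyti57-7iopl7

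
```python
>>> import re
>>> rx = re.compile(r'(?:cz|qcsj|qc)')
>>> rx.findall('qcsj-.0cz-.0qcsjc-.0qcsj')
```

['qcsj', 'cz', 'qcsj', 'qcsj']

`|` is ordered: at each position the engine commits to the first alternative that works.
Scanning left to right: at [0:4] → 'qcsj'; at [7:9] → 'cz'; at [12:16] → 'qcsj'; at [20:24] → 'qcsj'.
Since nothing is captured, `findall` lists the 4 matched substrings directly.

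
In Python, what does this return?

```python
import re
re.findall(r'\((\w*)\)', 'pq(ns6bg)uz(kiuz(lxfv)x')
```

['ns6bg', 'lxfv']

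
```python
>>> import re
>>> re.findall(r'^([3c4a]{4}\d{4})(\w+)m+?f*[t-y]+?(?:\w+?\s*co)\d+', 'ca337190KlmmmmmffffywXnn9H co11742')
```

The pattern matches anchored at the start of the string; then exactly 4 of one of [3c4a], then exactly 4 of a digit (captured); then one or more of a word character (captured); then one or more of a literal 'm' (lazy), then zero or more of the literal 'f', then one or more of a character in [t-y] (lazy); then one or more of a word character (lazy), then zero or more of whitespace, then the literal 'co' (non-capturing group); then one or more of a digit.
`findall` packs the 2 group values into a tuple for every match.

[('ca337190', 'Klmmmm')]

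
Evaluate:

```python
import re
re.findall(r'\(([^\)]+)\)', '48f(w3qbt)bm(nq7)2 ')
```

`findall` collects group 1 from each match (2 total).

['w3qbt', 'nq7']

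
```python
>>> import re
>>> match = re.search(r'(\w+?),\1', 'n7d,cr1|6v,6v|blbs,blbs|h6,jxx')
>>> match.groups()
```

('6v',)

The match spans [8:13] → '6v,6v'.
Captured: group 1 = '6v'.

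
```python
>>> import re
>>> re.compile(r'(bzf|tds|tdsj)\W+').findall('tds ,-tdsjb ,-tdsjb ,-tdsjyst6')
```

['tds']

`findall` collects group 1 from the one match (1 total).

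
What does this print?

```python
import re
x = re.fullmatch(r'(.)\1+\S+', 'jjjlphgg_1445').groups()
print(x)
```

('j',)

The match spans [0:13] → 'jjjlphgg_1445'.
Captured: group 1 = 'j'.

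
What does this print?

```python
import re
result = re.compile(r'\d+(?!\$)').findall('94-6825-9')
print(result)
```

['94', '6825', '9']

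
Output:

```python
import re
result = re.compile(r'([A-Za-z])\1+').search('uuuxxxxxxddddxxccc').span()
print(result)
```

The backreference `\1` re-matches whatever the first group consumed, character for character.
Unlike `match`, `search` isn't anchored — it looks for the pattern anywhere in the string.
The match spans [0:3] → 'uuu'.
Captured: group 1 = 'u'.

(0, 3)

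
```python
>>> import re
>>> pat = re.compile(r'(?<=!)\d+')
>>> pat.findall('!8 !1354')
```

['8', '1354']

The lookaround is zero-width — it requires the adjacent text to match without consuming it, so the asserted text isn't part of the match.
Scanning left to right: at [1:2] → '8'; at [4:8] → '1354'.
No capturing groups, so `findall` returns the 2 full match strings.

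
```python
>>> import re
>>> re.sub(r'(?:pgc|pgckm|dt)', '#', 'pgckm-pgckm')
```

Branches in `(...|...)` are attempted left-to-right; the first branch that allows the whole pattern to succeed is taken.
Matches: at [0:3] → 'pgc'; at [6:9] → 'pgc'.
Each match is replaced by '#'.

'#km-#km'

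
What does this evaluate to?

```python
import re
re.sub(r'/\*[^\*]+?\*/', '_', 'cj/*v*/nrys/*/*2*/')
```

Matches: at [2:7] → '/*v*/'; at [13:18] → '/*2*/'.
Every occurrence is swapped for '_'.

'cj_nrys/*_'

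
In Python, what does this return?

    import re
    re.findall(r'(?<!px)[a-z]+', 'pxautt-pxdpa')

['pxautt', 'pxdpa']

The negative lookaround is zero-width — it rules out positions where the adjacent text would match, without consuming anything.
Matches: at [0:6] → 'pxautt'; at [7:12] → 'pxdpa'.
`findall` yields the raw match text (2 of them) because the pattern has no groups.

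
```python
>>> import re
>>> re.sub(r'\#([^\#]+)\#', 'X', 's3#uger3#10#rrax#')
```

Matches: at [2:9] → '#uger3#'; at [11:17] → '#rrax#'.
`sub` substitutes 'X' at each match site.

's3X10X'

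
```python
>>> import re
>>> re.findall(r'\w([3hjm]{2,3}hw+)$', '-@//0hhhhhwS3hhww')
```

['3hhww']

The pattern matches a word character; then 2 to 3 of one of [3hjm], then the literal 'h', then one or more of a literal 'w' (captured); then anchored at the end.
Walking the string: at [11:17] match 'S3hhww', group 1 = '3hhww'.
One capturing group, so `findall` returns just the captured substring from the one match — 1 in all.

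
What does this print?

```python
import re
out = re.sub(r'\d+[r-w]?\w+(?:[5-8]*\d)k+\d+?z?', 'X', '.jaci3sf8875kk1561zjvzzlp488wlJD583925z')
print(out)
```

.jaciX561zjvzzlp488wlJD583925z

This matches one or more of a digit; then optionally a character in [r-w], then one or more of a word character; then zero or more of a character in [5-8], then a digit (non-capturing group); then one or more of a literal 'k'; then one or more of a digit (lazy), then optionally the literal 'z'.
Because the quantifier is non-greedy, it stops expanding at the earliest point where the rest of the pattern can succeed.
Matches: at [5:15] → '3sf8875kk1'.
Every occurrence is swapped for 'X'.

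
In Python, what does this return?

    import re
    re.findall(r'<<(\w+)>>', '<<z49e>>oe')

['z49e']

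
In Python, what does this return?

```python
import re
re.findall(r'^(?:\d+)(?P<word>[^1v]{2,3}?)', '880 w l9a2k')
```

The pattern matches anchored at the start of the string; then one or more of a digit (non-capturing group); then 2 to 3 of any character except [1v] (lazy) (captured as 'word').
A non-greedy quantifier consumes as few characters as it can — just enough that the remainder of the pattern still matches from where it stops; whatever follows it matches normally.
Scanning left to right: at [0:5] match '880 w', group 1 = ' w'.
With a single group, `findall` returns only what that group captured — 1 item.

[' w']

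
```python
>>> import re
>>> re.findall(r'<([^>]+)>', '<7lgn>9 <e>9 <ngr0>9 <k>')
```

['7lgn', 'e', 'ngr0', 'k']

`findall` collects group 1 from each match (4 total).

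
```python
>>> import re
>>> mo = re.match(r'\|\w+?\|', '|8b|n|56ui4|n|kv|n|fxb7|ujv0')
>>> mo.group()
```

'|8b|'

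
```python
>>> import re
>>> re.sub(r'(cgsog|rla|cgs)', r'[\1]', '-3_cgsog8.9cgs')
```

'-3_[cgsog]8.9[cgs]'

`|` is ordered: at each position the engine commits to the first alternative that works.
Matches: at [3:8] → 'cgsog'; at [11:14] → 'cgs'.
`\1` in the replacement pulls in group 1's text for each match.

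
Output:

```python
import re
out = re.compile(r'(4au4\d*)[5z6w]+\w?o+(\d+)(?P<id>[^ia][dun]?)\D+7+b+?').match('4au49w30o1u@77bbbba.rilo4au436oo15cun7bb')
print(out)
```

None

This matches a literal '4', then the literal 'au4', then zero or more of a digit (captured); then one or more of one of [5z6w], then optionally a word character, then one or more of the literal 'o'; then one or more of a digit (captured); then any character except [ia], then optionally one of [dun] (captured as 'id'); then one or more of a non-digit, then one or more of the literal '7', then one or more of a literal 'b' (lazy).
`match` is anchored at position 0; if the pattern doesn't fit there, it returns None.
Here the pattern fails at index 0, so the call returns None.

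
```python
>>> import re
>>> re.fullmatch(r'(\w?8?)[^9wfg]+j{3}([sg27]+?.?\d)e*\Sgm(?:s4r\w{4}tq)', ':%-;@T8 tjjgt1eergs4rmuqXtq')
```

None

For `fullmatch`, every character of the input must be accounted for by the pattern.
Here the pattern can't cover the whole string, so the call returns None.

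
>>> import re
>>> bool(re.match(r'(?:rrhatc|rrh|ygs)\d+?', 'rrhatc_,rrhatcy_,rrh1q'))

With `match`, the pattern is implicitly anchored at the beginning.
Here the pattern fails at index 0, so the call returns None, and `bool(None)` is False.

False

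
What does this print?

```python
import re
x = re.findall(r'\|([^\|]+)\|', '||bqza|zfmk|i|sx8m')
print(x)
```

['bqza', 'i']

Matches: at [1:7] match '|bqza|', group 1 = 'bqza'; at [11:14] match '|i|', group 1 = 'i'.
`findall` collects group 1 from each match (2 total).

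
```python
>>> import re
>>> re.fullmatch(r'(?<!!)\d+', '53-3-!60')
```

None

Because the assertion is negative and zero-width, positions next to the forbidden text are skipped.
`re.fullmatch` is like wrapping the pattern in `^…$` (in single-line mode).
Here there's no way to consume every character, so the call returns None.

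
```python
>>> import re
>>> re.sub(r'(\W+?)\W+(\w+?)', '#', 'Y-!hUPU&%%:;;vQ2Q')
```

This matches one or more of a non-word character (lazy) (captured); then one or more of a non-word character; then one or more of a word character (lazy) (captured).
With the lazy modifier that quantifier settles for the fewest repetitions that let the rest of the pattern succeed (the atoms after it are unaffected and can still be greedy).
Matches: at [1:4] → '-!h'; at [7:14] → '&%%:;;v'.
`sub` substitutes '#' at each match site.

'Y#UPU#Q2Q'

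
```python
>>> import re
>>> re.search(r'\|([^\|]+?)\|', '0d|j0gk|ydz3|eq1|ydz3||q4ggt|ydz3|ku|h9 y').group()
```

'|j0gk|'

The match spans [2:8] → '|j0gk|'.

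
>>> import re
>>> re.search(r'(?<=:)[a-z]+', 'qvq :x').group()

The positive lookaround only admits positions where the adjacent text matches; those characters stay outside the span.
Unlike `match`, `search` isn't anchored — it looks for the pattern anywhere in the string.
The match spans [5:6] → 'x'.

'x'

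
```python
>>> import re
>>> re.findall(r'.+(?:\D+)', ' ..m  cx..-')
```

Pattern: one or more of any character; then one or more of a non-digit (non-capturing group).
Walking the string: at [0:11] → ' ..m  cx..-'.
No capturing groups, so `findall` returns the 1 full match string.

[' ..m  cx..-']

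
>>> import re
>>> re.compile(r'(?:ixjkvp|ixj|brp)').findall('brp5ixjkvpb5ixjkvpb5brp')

Alternation isn't longest-match — the leftmost alternative that fits at this position is chosen.
Matches: at [0:3] → 'brp'; at [4:10] → 'ixjkvp'; at [12:18] → 'ixjkvp'; at [20:23] → 'brp'.
No capturing groups, so `findall` returns the 4 full match strings.

['brp', 'ixjkvp', 'ixjkvp', 'brp']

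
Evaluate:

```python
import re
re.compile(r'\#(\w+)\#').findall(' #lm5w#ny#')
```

['lm5w']

`findall` collects group 1 from the one match (1 total).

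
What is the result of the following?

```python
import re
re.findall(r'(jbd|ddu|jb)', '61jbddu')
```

Alternation isn't longest-match — the leftmost alternative that fits at this position is chosen.
Scanning left to right: at [2:5] match 'jbd', group 1 = 'jbd'.
`findall` collects group 1 from the one match (1 total).

['jbd']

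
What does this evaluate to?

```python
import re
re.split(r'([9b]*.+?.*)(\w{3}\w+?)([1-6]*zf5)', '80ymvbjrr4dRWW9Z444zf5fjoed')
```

['', '80ymvbjrr4dRWW9', 'Z444', 'zf5', 'fjoed']

Pattern: zero or more of one of [9b], then one or more of any character (lazy), then zero or more of any character (captured); then exactly 3 of a word character, then one or more of a word character (lazy) (captured); then zero or more of a character in [1-6], then the literal 'zf', then a literal '5' (captured).
Matches to split on: at [0:22] → '80ymvbjrr4dRWW9Z444zf5'.
Because the pattern has a capturing group, `split` also inserts each captured text between the pieces.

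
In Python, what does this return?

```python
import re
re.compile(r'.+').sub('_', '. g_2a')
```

Pattern: one or more of any character.
Matches: at [0:6] → '. g_2a'.
Every occurrence is swapped for '_'.

'_'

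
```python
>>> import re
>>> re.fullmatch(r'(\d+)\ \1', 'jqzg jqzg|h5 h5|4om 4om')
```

None

After group 1 captures some text, `\1` only succeeds where that same text appears again.
For `fullmatch`, every character of the input must be accounted for by the pattern.
Here there's no way to consume every character, so the call returns None.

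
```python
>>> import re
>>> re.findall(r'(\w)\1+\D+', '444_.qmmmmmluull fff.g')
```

After group 1 captures some text, `\1` only succeeds where that same text appears again.
Because there's exactly one group, `findall` drops the full match and keeps group 1 from the one hit.

['4']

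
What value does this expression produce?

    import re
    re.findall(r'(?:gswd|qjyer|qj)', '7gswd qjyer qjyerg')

['gswd', 'qjyer', 'qjyer']

Branches in `(...|...)` are attempted left-to-right; the first branch that allows the whole pattern to succeed is taken.
Matches: at [1:5] → 'gswd'; at [6:11] → 'qjyer'; at [12:17] → 'qjyer'.
`findall` yields the raw match text (3 of them) because the pattern has no groups.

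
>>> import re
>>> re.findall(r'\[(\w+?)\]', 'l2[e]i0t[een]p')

['e', 'een']

Walking the string: at [2:5] match '[e]', group 1 = 'e'; at [8:13] match '[een]', group 1 = 'een'.
`findall` collects group 1 from each match (2 total).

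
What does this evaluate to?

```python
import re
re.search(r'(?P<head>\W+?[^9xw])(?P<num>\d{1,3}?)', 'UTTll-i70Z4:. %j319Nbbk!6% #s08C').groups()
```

The match spans [5:8] → '-i7'.
Captured: group 1 = '-i', group 2 = '7'.

('-i', '7')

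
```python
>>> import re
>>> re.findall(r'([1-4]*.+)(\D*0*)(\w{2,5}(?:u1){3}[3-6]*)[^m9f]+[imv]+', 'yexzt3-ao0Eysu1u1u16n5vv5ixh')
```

This matches zero or more of a character in [1-4], then one or more of any character (captured); then zero or more of a non-digit, then zero or more of a literal '0' (captured); then 2 to 5 of a word character, then the literal 'u1' repeated 3 times, then zero or more of a character in [3-6] (captured); then one or more of any character except [m9f]; then one or more of one of [imv].
Scanning left to right: at [0:26] match 'yexzt3-ao0Eysu1u1u16n5vv5i', groups = ('yexzt3-ao0E', '', 'ysu1u1u16').
`findall` packs the 3 group values into a tuple for every match.

[('yexzt3-ao0E', '', 'ysu1u1u16')]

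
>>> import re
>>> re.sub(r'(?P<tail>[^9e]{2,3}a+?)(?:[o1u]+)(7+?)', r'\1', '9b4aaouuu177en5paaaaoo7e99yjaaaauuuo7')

The pattern matches 2 to 3 of any character except [9e], then one or more of the literal 'a' (lazy) (captured as 'tail'); then one or more of one of [o1u] (non-capturing group); then one or more of a literal '7' (lazy) (captured).
Matches: at [1:11] → 'b4aaouuu17'; at [13:23] → 'n5paaaaoo7'; at [26:37] → 'yjaaaauuuo7'.
`\1` in the replacement pulls in group 1's text for each match.

'9b4aa7en5paaaae99yjaaaa'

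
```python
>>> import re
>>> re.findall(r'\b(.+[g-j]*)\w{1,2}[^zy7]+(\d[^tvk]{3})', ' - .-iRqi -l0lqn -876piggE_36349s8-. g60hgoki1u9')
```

[('iRqi -l0lqn -876piggE_36349s8-. ', '0hgo')]

This matches a word boundary (`\b`, zero-width); then one or more of any character, then zero or more of a character in [g-j] (captured); then 1 to 2 of a word character, then one or more of any character except [zy7]; then a digit, then exactly 3 of any character except [tvk] (captured).
Matches: at [5:43] match 'iRqi -l0lqn -876piggE_36349s8-. g60hgo', groups = ('iRqi -l0lqn -876piggE_36349s8-. ', '0hgo').
2 groups means the one result is a tuple of 2 captured strings — 1 here.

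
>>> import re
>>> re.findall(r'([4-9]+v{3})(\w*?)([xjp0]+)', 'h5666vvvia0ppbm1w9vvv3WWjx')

Multiple groups make `findall` return tuples — one 3-tuple for each match.

[('5666vvv', 'ia', '0pp'), ('9vvv', '3WW', 'jx')]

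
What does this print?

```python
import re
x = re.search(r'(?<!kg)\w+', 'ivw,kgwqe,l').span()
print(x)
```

The negative lookaround is zero-width — it rules out positions where the adjacent text would match, without consuming anything.
The match spans [0:3] → 'ivw'.

(0, 3)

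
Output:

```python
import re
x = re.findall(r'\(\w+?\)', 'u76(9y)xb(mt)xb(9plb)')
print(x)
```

['(9y)', '(mt)', '(9plb)']

No capturing groups, so `findall` returns the 3 full match strings.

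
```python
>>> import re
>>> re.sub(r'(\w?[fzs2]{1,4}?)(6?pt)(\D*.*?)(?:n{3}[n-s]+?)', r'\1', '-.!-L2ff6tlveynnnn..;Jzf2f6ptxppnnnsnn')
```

'-.!-L2ff6tlveynnnn..;Jzf2fnn'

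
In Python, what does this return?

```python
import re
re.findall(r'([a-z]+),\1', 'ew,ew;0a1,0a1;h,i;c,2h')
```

The backreference `\1` re-matches whatever the first group consumed, character for character.
`findall` collects group 1 from the one match (1 total).

['ew']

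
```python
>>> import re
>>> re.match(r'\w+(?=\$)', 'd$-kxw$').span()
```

`re.match` won't scan ahead — the pattern has to work from the very first character.
The match spans [0:1] → 'd'.

(0, 1)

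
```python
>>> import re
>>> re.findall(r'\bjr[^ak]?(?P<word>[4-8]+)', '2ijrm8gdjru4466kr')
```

The pattern matches a word boundary (`\b`, zero-width); then the literal 'jr', then optionally any character except [ak]; then one or more of a character in [4-8] (captured as 'word').
One capturing group, so `findall` returns just the captured substring from each match — 0 in all.
Nothing in the string satisfies the pattern, so the list is empty.

[]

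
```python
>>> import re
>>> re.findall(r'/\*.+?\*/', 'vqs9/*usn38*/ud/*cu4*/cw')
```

['/*usn38*/', '/*cu4*/']

Walking the string: at [4:13] → '/*usn38*/'; at [15:22] → '/*cu4*/'.
No capturing groups, so `findall` returns the 2 full match strings.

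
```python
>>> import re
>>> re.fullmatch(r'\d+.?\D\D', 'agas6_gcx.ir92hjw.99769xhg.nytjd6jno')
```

This matches one or more of a digit; then optionally any character, then a non-digit, then a non-digit.
`re.fullmatch` requires the pattern to consume the entire string.
Here there's no way to consume every character, so the call returns None.

None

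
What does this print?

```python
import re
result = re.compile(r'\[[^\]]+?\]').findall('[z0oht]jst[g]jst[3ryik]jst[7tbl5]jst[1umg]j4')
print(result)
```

Scanning left to right: at [0:7] → '[z0oht]'; at [10:13] → '[g]'; at [16:23] → '[3ryik]'; at [26:33] → '[7tbl5]'; at [36:42] → '[1umg]'.
`findall` yields the raw match text (5 of them) because the pattern has no groups.

['[z0oht]', '[g]', '[3ryik]', '[7tbl5]', '[1umg]']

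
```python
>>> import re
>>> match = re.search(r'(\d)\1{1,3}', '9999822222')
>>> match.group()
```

'9999'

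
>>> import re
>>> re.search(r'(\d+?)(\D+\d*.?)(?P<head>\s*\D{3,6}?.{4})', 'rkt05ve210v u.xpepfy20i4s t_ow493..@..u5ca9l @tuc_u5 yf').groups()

('05', 've210v', ' u.xpepf')

Pattern: one or more of a digit (lazy) (captured); then one or more of a non-digit, then zero or more of a digit, then optionally any character (captured); then zero or more of whitespace, then 3 to 6 of a non-digit (lazy), then exactly 4 of any character (captured as 'head').
Because the quantifier is non-greedy, it stops expanding at the earliest point where the rest of the pattern can succeed.
`re.search` tries every starting position until one works.
The match spans [3:19] → '05ve210v u.xpepf'.
Captured: group 1 = '05', group 2 = 've210v', group 3 = ' u.xpepf'.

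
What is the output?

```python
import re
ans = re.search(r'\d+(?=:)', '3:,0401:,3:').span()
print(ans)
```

(0, 1)

The lookaround is zero-width — it requires the adjacent text to match without consuming it, so the asserted text isn't part of the match.
`re.search` tries every starting position until one works.
The match spans [0:1] → '3'.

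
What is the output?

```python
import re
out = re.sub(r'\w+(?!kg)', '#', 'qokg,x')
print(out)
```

Because the assertion is negative and zero-width, positions next to the forbidden text are skipped.
Matches: at [0:4] → 'qokg'; at [5:6] → 'x'.
Every occurrence is swapped for '#'.

#,#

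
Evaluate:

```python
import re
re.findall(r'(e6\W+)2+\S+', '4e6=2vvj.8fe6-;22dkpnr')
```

Pattern: the literal 'e6', then one or more of a non-word character (captured); then one or more of the literal '2', then one or more of a non-whitespace character.
Scanning left to right: at [1:22] match 'e6=2vvj.8fe6-;22dkpnr', group 1 = 'e6='.
`findall` collects group 1 from the one match (1 total).

['e6=']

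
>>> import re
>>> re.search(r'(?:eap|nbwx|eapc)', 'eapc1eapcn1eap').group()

The regex engine tests alternatives in the order written; an earlier branch that matches wins even if a later one would match more.
The match spans [0:3] → 'eap'.

'eap'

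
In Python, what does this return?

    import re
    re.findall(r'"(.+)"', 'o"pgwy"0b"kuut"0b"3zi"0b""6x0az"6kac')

Scanning left to right: at [1:32] match '"pgwy"0b"kuut"0b"3zi"0b""6x0az"', group 1 = 'pgwy"0b"kuut"0b"3zi"0b""6x0az'.
Because there's exactly one group, `findall` drops the full match and keeps group 1 from the one hit.

['pgwy"0b"kuut"0b"3zi"0b""6x0az']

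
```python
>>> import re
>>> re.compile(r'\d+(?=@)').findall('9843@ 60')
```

['9843']

Lookahead/lookbehind check context without consuming it, so the matched span excludes the asserted characters.
With no groups in the pattern, `findall` gives back each whole match — 1 here.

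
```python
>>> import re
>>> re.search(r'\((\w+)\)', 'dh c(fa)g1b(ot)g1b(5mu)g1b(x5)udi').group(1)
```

'fa'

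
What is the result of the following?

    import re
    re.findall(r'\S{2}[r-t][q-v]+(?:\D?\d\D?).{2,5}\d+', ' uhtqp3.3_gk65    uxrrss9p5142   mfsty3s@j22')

['uhtqp3.3_gk65', 'uxrrss9p5142', 'mfsty3s@j22']

The pattern matches exactly 2 of a non-whitespace character, then a character in [r-t], then one or more of a character in [q-v]; then optionally a non-digit, then a digit, then optionally a non-digit (non-capturing group); then 2 to 5 of any character, then one or more of a digit.
Matches: at [1:14] → 'uhtqp3.3_gk65'; at [18:30] → 'uxrrss9p5142'; at [33:44] → 'mfsty3s@j22'.
`findall` yields the raw match text (3 of them) because the pattern has no groups.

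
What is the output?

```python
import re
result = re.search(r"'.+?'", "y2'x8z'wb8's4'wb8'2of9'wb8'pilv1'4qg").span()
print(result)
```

(2, 7)

Unlike `match`, `search` isn't anchored — it looks for the pattern anywhere in the string.
The match spans [2:7] → "'x8z'".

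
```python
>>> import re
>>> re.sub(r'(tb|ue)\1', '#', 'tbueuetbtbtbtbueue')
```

'tb####'

After group 1 captures some text, `\1` only succeeds where that same text appears again.
Matches: at [2:6] → 'ueue'; at [6:10] → 'tbtb'; at [10:14] → 'tbtb'; at [14:18] → 'ueue'.
`sub` substitutes '#' at each match site.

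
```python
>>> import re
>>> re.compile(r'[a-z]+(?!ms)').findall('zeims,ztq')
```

Because the assertion is negative and zero-width, positions next to the forbidden text are skipped.
Scanning left to right: at [0:5] → 'zeims'; at [6:9] → 'ztq'.
With no groups in the pattern, `findall` gives back each whole match — 2 here.

['zeims', 'ztq']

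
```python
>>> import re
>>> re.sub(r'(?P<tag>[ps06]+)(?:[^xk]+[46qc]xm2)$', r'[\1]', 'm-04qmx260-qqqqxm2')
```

The replacement refers to a captured group, so each match is rewritten using its own captured text.

'm-04qmx2[60]'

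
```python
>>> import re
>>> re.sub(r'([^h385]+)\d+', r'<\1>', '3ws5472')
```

This matches one or more of any character except [h385] (captured); then one or more of a digit.
Each match is replaced using the text its own group 1 captured.

'3<ws>'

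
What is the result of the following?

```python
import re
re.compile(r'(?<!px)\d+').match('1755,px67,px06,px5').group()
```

'1755'

`re.match` won't scan ahead — the pattern has to work from the very first character.
The match spans [0:4] → '1755'.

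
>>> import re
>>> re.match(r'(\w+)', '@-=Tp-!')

None

Pattern: one or more of a word character (captured).
`re.match` only tries the pattern at the start of the string.
Here position 0 doesn't satisfy it, so the call returns None.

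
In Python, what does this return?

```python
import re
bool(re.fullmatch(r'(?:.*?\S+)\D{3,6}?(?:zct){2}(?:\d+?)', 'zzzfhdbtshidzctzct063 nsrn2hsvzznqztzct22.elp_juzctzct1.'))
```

False

This matches zero or more of any character (lazy), then one or more of a non-whitespace character (non-capturing group); then 3 to 6 of a non-digit (lazy), then the literal 'zct' repeated 2 times; then one or more of a digit (lazy) (non-capturing group).
`re.fullmatch` is like wrapping the pattern in `^…$` (in single-line mode).
Here there's no way to consume every character, so the call returns None, and `bool(None)` is False.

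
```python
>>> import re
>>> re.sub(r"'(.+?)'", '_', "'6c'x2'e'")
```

A `+?`/`*?`/`{m,n}?` starts at its minimum and grows only as far as needed for what follows to match.
Matches: at [0:4] → "'6c'"; at [6:9] → "'e'".
Every occurrence is swapped for '_'.

'_x2_'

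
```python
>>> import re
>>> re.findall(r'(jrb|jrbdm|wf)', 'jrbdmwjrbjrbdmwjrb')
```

['jrb', 'jrb', 'jrb', 'jrb']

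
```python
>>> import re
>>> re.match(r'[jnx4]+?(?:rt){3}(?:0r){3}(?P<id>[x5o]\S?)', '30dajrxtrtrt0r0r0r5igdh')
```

None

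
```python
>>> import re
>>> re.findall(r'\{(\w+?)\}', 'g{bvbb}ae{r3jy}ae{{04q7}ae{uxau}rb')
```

['bvbb', 'r3jy', '04q7', 'uxau']

Walking the string: at [1:7] match '{bvbb}', group 1 = 'bvbb'; at [9:15] match '{r3jy}', group 1 = 'r3jy'; at [18:24] match '{04q7}', group 1 = '04q7'; at [26:32] match '{uxau}', group 1 = 'uxau'.
One capturing group, so `findall` returns just the captured substring from each match — 4 in all.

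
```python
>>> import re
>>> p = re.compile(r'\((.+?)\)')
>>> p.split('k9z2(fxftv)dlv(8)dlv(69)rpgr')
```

['k9z2', 'fxftv', 'dlv', '8', 'dlv', '69', 'rpgr']

With the lazy modifier that quantifier settles for the fewest repetitions that let the rest of the pattern succeed (the atoms after it are unaffected and can still be greedy).
Matches to split on: at [4:11] → '(fxftv)'; at [14:17] → '(8)'; at [20:24] → '(69)'.
`re.split` interleaves the captured-group text with the surrounding fragments.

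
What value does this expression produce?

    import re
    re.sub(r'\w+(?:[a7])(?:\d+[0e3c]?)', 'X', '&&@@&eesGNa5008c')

Pattern: one or more of a word character; then one of [a7] (non-capturing group); then one or more of a digit, then optionally one of [0e3c] (non-capturing group).
Matches: at [5:16] → 'eesGNa5008c'.
Each match is replaced by 'X'.

'&&@@&X'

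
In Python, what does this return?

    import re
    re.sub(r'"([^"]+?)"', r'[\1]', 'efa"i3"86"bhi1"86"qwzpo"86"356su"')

'efa[i3]86[bhi1]86[qwzpo]86[356su]'

Matches: at [3:7] → '"i3"'; at [9:15] → '"bhi1"'; at [17:24] → '"qwzpo"'; at [26:33] → '"356su"'.
The replacement refers to a captured group, so each match is rewritten using its own captured text.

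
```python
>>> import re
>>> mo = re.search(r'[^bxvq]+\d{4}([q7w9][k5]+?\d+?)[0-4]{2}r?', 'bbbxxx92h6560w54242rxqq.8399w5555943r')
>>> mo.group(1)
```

'w54'

This matches one or more of any character except [bxvq], then exactly 4 of a digit; then one of [q7w9], then one or more of one of [k5] (lazy), then one or more of a digit (lazy) (captured); then exactly 2 of a character in [0-4], then optionally a literal 'r'.
Lazy quantifiers expand one character at a time until the remainder of the pattern can match.
`re.search` tries every starting position until one works.
The match spans [6:18] → '92h6560w5424'.
Captured: group 1 = 'w54'.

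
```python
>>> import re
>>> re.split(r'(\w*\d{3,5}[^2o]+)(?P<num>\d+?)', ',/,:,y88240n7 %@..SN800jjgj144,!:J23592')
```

Pattern: zero or more of a word character, then 3 to 5 of a digit, then one or more of any character except [2o] (captured); then one or more of a digit (lazy) (captured as 'num').
The `?` after the quantifier makes it lazy — it takes as little as possible before letting the rest of the pattern try.
Matches to split on: at [5:35] → 'y88240n7 %@..SN800jjgj144,!:J2'.
With a capturing group present, the delimiter's captured portion is kept in the result list.

[',/,:,', 'y88240n7 %@..SN800jjgj144,!:J', '2', '3592']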